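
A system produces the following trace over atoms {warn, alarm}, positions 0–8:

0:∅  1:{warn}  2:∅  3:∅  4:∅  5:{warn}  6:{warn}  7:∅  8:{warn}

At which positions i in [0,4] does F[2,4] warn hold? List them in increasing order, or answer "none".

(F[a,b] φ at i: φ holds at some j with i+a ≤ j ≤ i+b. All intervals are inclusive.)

1, 2, 3, 4

Evaluate at each i in [0,4]:
  i=0: ✗ (none in [2,4])
  i=1: ✓ (witness j=5)
  i=2: ✓ (witness j=5)
  i=3: ✓ (witness j=5)
  i=4: ✓ (witness j=6)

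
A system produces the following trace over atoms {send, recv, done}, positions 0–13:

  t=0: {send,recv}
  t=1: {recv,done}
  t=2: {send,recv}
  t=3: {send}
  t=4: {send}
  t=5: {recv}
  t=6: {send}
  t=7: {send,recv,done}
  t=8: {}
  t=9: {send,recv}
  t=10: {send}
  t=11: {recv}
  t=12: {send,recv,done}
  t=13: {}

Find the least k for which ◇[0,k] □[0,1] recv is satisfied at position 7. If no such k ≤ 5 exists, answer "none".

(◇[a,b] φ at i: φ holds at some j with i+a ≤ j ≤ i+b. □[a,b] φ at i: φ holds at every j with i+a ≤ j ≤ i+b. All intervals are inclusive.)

Scan j = 7,8,… for □[0,1] recv:
  j=7: fails
  j=8: fails
  j=9: fails
  j=10: fails
  j=11: holds
First hit at j=11, so smallest k = 11-7 = 4.

4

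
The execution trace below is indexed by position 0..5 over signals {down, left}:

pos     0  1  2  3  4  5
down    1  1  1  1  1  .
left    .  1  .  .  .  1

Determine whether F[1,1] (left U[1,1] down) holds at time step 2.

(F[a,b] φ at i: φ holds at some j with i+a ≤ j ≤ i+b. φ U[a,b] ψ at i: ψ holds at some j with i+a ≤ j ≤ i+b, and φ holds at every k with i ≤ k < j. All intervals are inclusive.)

Check (left U[1,1] down) at each j in [3,3]:
  j=3: fails
No position in the window satisfies it → formula fails.

Does not hold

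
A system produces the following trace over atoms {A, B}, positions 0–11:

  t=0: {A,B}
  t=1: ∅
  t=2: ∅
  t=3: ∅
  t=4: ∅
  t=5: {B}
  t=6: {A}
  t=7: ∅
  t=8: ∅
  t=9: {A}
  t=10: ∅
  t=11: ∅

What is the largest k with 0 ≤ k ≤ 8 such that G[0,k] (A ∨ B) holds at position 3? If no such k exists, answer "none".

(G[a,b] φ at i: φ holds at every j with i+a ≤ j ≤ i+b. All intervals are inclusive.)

none

(A ∨ B) must hold from j=3 onward; find where it first fails.
  j=3: fails → no k works.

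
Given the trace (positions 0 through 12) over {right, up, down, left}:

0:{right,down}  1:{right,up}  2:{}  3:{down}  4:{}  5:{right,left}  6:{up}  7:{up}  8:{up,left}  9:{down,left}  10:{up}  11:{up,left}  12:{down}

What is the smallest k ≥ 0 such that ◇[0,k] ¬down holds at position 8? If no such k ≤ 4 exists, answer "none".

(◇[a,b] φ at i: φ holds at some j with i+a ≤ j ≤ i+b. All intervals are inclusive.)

Scan j = 8,9,… for ¬down:
  j=8: holds
First hit at j=8, so smallest k = 8-8 = 0.

0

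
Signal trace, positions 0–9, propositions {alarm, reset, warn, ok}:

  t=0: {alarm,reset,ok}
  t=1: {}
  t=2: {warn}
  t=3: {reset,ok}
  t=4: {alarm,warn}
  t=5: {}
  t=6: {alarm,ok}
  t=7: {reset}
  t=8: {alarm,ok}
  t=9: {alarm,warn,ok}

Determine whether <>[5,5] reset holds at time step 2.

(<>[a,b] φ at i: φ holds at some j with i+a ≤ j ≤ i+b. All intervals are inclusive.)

Check reset at each j in [7,7]:
  j=7: true
Found at j=7 → formula holds.

Holds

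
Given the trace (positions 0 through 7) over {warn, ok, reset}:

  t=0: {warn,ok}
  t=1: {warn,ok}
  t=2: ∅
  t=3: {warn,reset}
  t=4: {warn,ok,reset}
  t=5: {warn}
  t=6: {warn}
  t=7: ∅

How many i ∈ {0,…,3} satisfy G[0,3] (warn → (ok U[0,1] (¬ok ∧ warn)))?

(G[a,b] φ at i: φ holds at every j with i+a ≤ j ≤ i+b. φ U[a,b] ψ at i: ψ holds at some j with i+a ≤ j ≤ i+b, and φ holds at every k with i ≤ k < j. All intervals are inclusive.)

2

Evaluate at each i in [0,3]:
  i=0: ✗ (fails at j=0)
  i=1: ✗ (fails at j=1)
  i=2: ✓ (all of [2,5])
  i=3: ✓ (all of [3,6])
Positions where it holds: {2, 3} → 2.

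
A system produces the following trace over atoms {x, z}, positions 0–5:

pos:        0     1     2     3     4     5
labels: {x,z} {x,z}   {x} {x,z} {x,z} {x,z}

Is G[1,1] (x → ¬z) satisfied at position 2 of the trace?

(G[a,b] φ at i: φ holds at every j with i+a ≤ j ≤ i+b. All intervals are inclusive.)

Does not hold

Check (x → ¬z) at every j in [3,3]:
  j=3: antecedent true; consequent false → ✗
Fails at j=3 → formula fails.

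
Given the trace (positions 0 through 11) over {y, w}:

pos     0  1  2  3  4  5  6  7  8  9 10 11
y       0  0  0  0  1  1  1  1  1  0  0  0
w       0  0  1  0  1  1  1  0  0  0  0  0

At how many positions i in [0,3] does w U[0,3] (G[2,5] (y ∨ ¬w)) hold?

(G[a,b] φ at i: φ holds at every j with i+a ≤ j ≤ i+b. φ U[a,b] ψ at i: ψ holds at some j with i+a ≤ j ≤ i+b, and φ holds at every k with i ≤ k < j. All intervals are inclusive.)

Evaluate at each i in [0,3]:
  i=0: ✗ (lhs fails at k=0 before rhs at j=1)
  i=1: ✓ (rhs at j=1)
  i=2: ✓ (rhs at j=2)
  i=3: ✓ (rhs at j=3)
Positions where it holds: {1, 2, 3} → 3.

3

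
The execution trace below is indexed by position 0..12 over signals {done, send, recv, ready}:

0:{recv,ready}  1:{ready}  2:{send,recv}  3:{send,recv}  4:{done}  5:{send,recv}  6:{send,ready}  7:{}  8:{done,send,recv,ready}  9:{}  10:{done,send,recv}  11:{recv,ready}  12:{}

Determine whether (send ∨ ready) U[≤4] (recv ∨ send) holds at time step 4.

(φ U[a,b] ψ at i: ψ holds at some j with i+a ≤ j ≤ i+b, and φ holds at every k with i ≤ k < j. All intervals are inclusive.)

Need some j in [4,8] with (recv ∨ send), and (send ∨ ready) at every k in [4,j-1].
  j=4: (recv ∨ send) false.
  j=5: (recv ∨ send) holds, but (send ∨ ready) fails at k=4 → not this j.
  j=6: (recv ∨ send) holds, but (send ∨ ready) fails at k=4 → not this j.
  j=7: (recv ∨ send) false.
  j=8: (recv ∨ send) holds, but (send ∨ ready) fails at k=4 → not this j.
No j in the window works → until fails.

No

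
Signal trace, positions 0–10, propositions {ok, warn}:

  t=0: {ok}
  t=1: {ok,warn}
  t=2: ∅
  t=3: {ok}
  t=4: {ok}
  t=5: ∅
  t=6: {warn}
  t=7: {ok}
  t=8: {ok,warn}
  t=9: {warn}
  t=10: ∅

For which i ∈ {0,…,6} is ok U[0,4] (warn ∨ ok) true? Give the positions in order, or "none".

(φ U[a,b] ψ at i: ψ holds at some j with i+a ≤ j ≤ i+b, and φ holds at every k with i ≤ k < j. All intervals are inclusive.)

Evaluate at each i in [0,6]:
  i=0: ✓ (rhs at j=0)
  i=1: ✓ (rhs at j=1)
  i=2: ✗ (lhs fails at k=2 before rhs at j=3)
  i=3: ✓ (rhs at j=3)
  i=4: ✓ (rhs at j=4)
  i=5: ✗ (lhs fails at k=5 before rhs at j=6)
  i=6: ✓ (rhs at j=6)

0, 1, 3, 4, 6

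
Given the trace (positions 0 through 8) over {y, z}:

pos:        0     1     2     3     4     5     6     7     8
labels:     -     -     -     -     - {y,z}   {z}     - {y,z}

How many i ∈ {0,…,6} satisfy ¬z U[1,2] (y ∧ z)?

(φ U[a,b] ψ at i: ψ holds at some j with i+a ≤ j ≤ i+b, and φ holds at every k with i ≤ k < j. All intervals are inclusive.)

Evaluate at each i in [0,6]:
  i=0: ✗ (no rhs in [1,2])
  i=1: ✗ (no rhs in [2,3])
  i=2: ✗ (no rhs in [3,4])
  i=3: ✓ (rhs at j=5; lhs holds on [3,4])
  i=4: ✓ (rhs at j=5; lhs holds on [4,4])
  i=5: ✗ (no rhs in [6,7])
  i=6: ✗ (lhs fails at k=6 before rhs at j=8)
Positions where it holds: {3, 4} → 2.

2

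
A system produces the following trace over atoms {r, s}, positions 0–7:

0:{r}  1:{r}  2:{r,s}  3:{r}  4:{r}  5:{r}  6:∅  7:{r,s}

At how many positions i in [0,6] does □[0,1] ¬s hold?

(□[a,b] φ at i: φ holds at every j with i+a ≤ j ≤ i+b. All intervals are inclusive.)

Evaluate at each i in [0,6]:
  i=0: ✓ (all of [0,1])
  i=1: ✗ (fails at j=2)
  i=2: ✗ (fails at j=2)
  i=3: ✓ (all of [3,4])
  i=4: ✓ (all of [4,5])
  i=5: ✓ (all of [5,6])
  i=6: ✗ (fails at j=7)
Positions where it holds: {0, 3, 4, 5} → 4.

4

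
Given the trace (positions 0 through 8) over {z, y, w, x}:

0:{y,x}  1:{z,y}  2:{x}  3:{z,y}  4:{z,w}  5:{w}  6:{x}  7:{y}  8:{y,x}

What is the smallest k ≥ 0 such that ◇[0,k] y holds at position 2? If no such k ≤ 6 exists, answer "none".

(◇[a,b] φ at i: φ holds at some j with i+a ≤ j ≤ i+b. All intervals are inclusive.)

Scan j = 2,3,… for y:
  j=2: fails
  j=3: holds
First hit at j=3, so smallest k = 3-2 = 1.

1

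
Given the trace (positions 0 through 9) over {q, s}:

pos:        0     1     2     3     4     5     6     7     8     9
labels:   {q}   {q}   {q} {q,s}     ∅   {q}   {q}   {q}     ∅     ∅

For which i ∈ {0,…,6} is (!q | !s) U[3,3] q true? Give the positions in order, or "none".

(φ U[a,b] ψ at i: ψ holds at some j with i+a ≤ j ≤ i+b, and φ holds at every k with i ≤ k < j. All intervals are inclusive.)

Evaluate at each i in [0,6]:
  i=0: ✓ (rhs at j=3; lhs holds on [0,2])
  i=1: ✗ (no rhs in [4,4])
  i=2: ✗ (lhs fails at k=3 before rhs at j=5)
  i=3: ✗ (lhs fails at k=3 before rhs at j=6)
  i=4: ✓ (rhs at j=7; lhs holds on [4,6])
  i=5: ✗ (no rhs in [8,8])
  i=6: ✗ (no rhs in [9,9])

0, 4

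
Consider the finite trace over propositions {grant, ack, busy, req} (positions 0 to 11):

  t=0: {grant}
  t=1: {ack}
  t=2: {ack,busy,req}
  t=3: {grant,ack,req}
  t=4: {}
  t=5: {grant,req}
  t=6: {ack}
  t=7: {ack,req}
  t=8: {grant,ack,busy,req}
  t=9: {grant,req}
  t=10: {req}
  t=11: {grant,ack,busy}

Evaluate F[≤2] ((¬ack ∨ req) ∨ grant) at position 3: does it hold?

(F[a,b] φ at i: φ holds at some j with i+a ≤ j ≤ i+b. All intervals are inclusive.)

True

Check ((¬ack ∨ req) ∨ grant) at each j in [3,5]:
  j=3: true
  j=4: true
  j=5: true
Found at j=3 → formula holds.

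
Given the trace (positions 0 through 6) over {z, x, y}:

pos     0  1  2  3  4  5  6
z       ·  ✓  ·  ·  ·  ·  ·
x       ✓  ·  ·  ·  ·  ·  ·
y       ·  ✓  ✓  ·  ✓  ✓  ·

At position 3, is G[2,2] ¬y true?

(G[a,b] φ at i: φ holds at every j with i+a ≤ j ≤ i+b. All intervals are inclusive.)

Does not hold

Check ¬y at every j in [5,5]:
  j=5: false
Fails at j=5 → formula fails.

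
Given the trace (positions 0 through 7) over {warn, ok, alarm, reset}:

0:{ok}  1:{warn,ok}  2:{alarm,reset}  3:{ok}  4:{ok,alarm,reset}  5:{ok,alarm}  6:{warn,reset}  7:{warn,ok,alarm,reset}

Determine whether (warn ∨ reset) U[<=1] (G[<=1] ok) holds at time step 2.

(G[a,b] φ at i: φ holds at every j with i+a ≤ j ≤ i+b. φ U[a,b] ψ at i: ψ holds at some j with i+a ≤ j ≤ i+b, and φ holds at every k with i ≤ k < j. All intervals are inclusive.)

True

Need some j in [2,3] with G[<=1] ok, and (warn ∨ reset) at every k in [2,j-1].
  j=2: G[<=1] ok — fails at 2.
  j=3: G[<=1] ok holds; (warn ∨ reset) holds at every k in [2,2] → satisfied.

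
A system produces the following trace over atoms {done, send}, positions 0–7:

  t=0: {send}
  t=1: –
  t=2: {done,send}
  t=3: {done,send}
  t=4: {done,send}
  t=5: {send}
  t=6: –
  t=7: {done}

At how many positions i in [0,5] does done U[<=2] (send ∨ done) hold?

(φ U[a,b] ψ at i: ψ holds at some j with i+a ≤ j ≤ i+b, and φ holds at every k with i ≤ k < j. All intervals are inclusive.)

5

Evaluate at each i in [0,5]:
  i=0: ✓ (rhs at j=0)
  i=1: ✗ (lhs fails at k=1 before rhs at j=2)
  i=2: ✓ (rhs at j=2)
  i=3: ✓ (rhs at j=3)
  i=4: ✓ (rhs at j=4)
  i=5: ✓ (rhs at j=5)
Positions where it holds: {0, 2, 3, 4, 5} → 5.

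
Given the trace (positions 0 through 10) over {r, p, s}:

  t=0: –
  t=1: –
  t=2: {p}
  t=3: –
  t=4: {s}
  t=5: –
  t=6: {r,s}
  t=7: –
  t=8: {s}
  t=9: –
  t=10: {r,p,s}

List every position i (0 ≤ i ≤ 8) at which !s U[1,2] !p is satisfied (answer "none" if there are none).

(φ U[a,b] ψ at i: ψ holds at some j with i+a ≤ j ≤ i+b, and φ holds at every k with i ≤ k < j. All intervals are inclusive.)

0, 1, 2, 3, 5, 7

Evaluate at each i in [0,8]:
  i=0: ✓ (rhs at j=1; lhs holds on [0,0])
  i=1: ✓ (rhs at j=3; lhs holds on [1,2])
  i=2: ✓ (rhs at j=3; lhs holds on [2,2])
  i=3: ✓ (rhs at j=4; lhs holds on [3,3])
  i=4: ✗ (lhs fails at k=4 before rhs at j=5)
  i=5: ✓ (rhs at j=6; lhs holds on [5,5])
  i=6: ✗ (lhs fails at k=6 before rhs at j=7)
  i=7: ✓ (rhs at j=8; lhs holds on [7,7])
  i=8: ✗ (lhs fails at k=8 before rhs at j=9)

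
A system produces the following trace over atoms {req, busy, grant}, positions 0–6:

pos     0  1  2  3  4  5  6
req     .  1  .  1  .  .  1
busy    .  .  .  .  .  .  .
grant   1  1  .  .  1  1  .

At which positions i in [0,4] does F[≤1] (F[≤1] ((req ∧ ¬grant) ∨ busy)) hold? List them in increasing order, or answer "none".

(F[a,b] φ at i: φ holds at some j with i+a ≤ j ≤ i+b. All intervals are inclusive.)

Evaluate at each i in [0,4]:
  i=0: ✗ (none in [0,1])
  i=1: ✓ (witness j=2)
  i=2: ✓ (witness j=2)
  i=3: ✓ (witness j=3)
  i=4: ✓ (witness j=5)

1, 2, 3, 4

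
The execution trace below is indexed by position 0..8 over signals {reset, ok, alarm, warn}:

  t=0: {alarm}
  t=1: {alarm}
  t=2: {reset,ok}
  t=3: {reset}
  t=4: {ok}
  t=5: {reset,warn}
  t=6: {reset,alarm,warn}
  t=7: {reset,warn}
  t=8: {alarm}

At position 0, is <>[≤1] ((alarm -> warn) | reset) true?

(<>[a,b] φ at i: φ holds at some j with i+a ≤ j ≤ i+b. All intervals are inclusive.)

Check ((alarm -> warn) | reset) at each j in [0,1]:
  j=0: false
  j=1: false
No position in the window satisfies it → formula fails.

No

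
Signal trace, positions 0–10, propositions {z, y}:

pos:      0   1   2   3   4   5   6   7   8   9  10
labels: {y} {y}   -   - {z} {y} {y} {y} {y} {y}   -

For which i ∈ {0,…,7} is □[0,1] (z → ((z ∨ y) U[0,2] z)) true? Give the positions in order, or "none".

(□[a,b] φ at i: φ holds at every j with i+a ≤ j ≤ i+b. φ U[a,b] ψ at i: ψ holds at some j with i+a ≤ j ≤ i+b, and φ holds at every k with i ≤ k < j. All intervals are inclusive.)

0, 1, 2, 3, 4, 5, 6, 7

Evaluate at each i in [0,7]:
  i=0: ✓ (all of [0,1])
  i=1: ✓ (all of [1,2])
  i=2: ✓ (all of [2,3])
  i=3: ✓ (all of [3,4])
  i=4: ✓ (all of [4,5])
  i=5: ✓ (all of [5,6])
  i=6: ✓ (all of [6,7])
  i=7: ✓ (all of [7,8])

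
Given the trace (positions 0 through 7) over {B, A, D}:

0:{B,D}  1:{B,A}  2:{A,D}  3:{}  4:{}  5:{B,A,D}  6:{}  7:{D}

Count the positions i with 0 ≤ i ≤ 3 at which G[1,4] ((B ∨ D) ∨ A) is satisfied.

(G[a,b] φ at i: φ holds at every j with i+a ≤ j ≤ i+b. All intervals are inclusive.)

0

Evaluate at each i in [0,3]:
  i=0: ✗ (fails at j=3)
  i=1: ✗ (fails at j=3)
  i=2: ✗ (fails at j=3)
  i=3: ✗ (fails at j=4)
Positions where it holds: {} → 0.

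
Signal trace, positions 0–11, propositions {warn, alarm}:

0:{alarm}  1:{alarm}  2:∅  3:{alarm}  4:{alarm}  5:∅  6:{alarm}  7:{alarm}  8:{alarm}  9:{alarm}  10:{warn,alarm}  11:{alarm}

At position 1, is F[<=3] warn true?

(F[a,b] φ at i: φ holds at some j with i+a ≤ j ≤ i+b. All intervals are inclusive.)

Does not hold

Check warn at each j in [1,4]:
  j=1: false
  j=2: false
  j=3: false
  j=4: false
No position in the window satisfies it → formula fails.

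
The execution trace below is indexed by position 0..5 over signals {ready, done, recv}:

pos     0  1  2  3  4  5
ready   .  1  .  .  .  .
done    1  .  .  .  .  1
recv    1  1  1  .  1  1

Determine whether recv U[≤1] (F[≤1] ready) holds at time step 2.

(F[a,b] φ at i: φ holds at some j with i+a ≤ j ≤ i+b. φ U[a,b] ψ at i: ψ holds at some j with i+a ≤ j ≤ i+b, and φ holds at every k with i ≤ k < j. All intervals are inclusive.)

False

Need some j in [2,3] with F[≤1] ready, and recv at every k in [2,j-1].
  j=2: F[≤1] ready — fails (none in [2,3]).
  j=3: F[≤1] ready — fails (none in [3,4]).
No j in the window works → until fails.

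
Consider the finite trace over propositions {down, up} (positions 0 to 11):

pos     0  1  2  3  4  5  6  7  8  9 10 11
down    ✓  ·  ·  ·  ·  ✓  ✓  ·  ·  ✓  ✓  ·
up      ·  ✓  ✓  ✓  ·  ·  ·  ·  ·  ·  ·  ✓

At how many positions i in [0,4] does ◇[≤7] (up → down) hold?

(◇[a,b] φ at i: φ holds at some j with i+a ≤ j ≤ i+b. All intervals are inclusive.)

Evaluate at each i in [0,4]:
  i=0: ✓ (witness j=0)
  i=1: ✓ (witness j=4)
  i=2: ✓ (witness j=4)
  i=3: ✓ (witness j=4)
  i=4: ✓ (witness j=4)
Positions where it holds: {0, 1, 2, 3, 4} → 5.

5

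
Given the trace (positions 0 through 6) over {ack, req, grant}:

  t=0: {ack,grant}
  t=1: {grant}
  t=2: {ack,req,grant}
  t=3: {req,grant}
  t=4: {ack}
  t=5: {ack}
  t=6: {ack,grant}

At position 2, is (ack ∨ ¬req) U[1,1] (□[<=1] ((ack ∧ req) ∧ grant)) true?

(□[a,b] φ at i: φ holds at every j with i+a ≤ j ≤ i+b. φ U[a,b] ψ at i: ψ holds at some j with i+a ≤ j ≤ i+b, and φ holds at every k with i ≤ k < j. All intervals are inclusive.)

False

Need some j in [3,3] with □[<=1] ((ack ∧ req) ∧ grant), and (ack ∨ ¬req) at every k in [2,j-1].
  j=3: □[<=1] ((ack ∧ req) ∧ grant) — fails at 3.
No j in the window works → until fails.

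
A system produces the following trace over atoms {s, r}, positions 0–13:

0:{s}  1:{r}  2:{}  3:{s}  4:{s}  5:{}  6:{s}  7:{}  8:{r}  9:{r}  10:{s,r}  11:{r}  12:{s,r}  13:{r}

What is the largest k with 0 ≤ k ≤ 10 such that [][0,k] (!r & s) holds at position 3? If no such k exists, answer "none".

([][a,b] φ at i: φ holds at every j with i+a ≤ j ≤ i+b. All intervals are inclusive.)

1

(!r & s) must hold from j=3 onward; find where it first fails.
  j=3: holds
  j=4: holds
  j=5: fails
Holds on [3,4], so largest k = 1.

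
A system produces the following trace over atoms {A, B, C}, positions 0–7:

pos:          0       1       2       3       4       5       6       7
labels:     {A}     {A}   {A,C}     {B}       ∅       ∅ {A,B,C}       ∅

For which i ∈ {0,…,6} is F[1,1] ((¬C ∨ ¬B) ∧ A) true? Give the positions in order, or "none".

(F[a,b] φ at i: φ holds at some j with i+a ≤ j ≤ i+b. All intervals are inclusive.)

0, 1

Evaluate at each i in [0,6]:
  i=0: ✓ (witness j=1)
  i=1: ✓ (witness j=2)
  i=2: ✗ (none in [3,3])
  i=3: ✗ (none in [4,4])
  i=4: ✗ (none in [5,5])
  i=5: ✗ (none in [6,6])
  i=6: ✗ (none in [7,7])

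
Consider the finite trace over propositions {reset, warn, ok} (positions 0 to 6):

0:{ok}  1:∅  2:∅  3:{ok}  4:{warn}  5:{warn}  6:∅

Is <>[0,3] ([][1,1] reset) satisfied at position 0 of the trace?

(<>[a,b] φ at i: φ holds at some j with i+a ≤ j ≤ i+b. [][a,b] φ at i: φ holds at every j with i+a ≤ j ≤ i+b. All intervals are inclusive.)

No

Check [][1,1] reset at each j in [0,3]:
  j=0: fails at 1
  j=1: fails at 2
  j=2: fails at 3
  j=3: fails at 4
No position in the window satisfies it → formula fails.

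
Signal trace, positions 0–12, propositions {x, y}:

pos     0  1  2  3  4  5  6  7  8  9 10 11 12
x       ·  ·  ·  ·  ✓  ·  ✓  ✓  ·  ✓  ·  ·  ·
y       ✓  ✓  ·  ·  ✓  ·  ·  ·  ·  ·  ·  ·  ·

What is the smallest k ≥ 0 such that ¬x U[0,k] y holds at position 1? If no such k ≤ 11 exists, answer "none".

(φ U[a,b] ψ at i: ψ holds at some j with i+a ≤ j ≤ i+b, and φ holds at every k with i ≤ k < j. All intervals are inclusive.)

0

Need earliest j ≥ 1 with y, and ¬x at every k in [1,j-1].
  j=1: rhs holds (empty prefix). k = 0.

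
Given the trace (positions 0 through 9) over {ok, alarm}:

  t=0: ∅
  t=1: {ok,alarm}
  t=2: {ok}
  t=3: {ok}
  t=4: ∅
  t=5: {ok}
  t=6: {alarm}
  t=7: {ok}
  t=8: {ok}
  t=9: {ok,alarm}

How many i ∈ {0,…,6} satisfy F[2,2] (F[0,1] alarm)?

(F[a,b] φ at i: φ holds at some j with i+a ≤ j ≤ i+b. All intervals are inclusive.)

Evaluate at each i in [0,6]:
  i=0: ✗ (none in [2,2])
  i=1: ✗ (none in [3,3])
  i=2: ✗ (none in [4,4])
  i=3: ✓ (witness j=5)
  i=4: ✓ (witness j=6)
  i=5: ✗ (none in [7,7])
  i=6: ✓ (witness j=8)
Positions where it holds: {3, 4, 6} → 3.

3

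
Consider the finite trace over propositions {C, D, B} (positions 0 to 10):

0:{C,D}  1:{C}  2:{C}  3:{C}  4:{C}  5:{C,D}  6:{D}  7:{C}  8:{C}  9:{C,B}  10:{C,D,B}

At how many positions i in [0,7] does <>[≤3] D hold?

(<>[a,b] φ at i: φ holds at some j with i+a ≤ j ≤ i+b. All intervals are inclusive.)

7

Evaluate at each i in [0,7]:
  i=0: ✓ (witness j=0)
  i=1: ✗ (none in [1,4])
  i=2: ✓ (witness j=5)
  i=3: ✓ (witness j=5)
  i=4: ✓ (witness j=5)
  i=5: ✓ (witness j=5)
  i=6: ✓ (witness j=6)
  i=7: ✓ (witness j=10)
Positions where it holds: {0, 2, 3, 4, 5, 6, 7} → 7.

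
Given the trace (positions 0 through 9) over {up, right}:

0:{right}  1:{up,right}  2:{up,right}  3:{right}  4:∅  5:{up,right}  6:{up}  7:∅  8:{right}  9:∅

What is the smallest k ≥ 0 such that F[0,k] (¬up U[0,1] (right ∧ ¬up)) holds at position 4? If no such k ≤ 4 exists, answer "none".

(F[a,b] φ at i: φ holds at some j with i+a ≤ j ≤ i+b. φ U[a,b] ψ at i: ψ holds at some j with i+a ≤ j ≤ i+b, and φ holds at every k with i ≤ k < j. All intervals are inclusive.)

3

Scan j = 4,5,… for (¬up U[0,1] (right ∧ ¬up)):
  j=4: fails
  j=5: fails
  j=6: fails
  j=7: holds
First hit at j=7, so smallest k = 7-4 = 3.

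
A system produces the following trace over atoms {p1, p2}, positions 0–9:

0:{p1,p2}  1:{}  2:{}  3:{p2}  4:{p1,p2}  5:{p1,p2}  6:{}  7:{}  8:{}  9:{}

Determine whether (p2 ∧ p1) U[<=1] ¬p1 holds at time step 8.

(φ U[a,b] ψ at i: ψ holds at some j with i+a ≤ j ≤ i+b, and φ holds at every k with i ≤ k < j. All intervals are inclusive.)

Need some j in [8,9] with ¬p1, and (p2 ∧ p1) at every k in [8,j-1].
  j=8: ¬p1 holds; no prefix to check → satisfied.

Yes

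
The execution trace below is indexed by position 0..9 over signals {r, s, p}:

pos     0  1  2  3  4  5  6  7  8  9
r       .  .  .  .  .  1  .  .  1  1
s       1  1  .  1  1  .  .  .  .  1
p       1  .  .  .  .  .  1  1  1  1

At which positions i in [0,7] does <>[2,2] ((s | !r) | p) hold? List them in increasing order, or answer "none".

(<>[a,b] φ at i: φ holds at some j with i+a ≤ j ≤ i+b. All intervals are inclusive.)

0, 1, 2, 4, 5, 6, 7

Evaluate at each i in [0,7]:
  i=0: ✓ (witness j=2)
  i=1: ✓ (witness j=3)
  i=2: ✓ (witness j=4)
  i=3: ✗ (none in [5,5])
  i=4: ✓ (witness j=6)
  i=5: ✓ (witness j=7)
  i=6: ✓ (witness j=8)
  i=7: ✓ (witness j=9)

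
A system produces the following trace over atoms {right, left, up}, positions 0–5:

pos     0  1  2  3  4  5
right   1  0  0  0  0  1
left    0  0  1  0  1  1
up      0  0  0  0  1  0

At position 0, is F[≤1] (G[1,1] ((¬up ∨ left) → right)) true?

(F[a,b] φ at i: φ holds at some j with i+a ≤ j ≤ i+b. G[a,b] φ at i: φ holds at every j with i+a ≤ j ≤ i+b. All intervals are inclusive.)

Check G[1,1] ((¬up ∨ left) → right) at each j in [0,1]:
  j=0: fails at 1
  j=1: fails at 2
No position in the window satisfies it → formula fails.

No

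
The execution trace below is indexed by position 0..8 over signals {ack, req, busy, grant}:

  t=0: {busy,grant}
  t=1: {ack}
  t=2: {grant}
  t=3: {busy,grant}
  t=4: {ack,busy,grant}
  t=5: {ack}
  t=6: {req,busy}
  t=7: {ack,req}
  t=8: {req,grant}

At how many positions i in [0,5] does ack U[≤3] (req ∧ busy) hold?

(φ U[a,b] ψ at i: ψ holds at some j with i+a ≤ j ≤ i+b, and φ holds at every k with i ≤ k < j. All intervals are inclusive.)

Evaluate at each i in [0,5]:
  i=0: ✗ (no rhs in [0,3])
  i=1: ✗ (no rhs in [1,4])
  i=2: ✗ (no rhs in [2,5])
  i=3: ✗ (lhs fails at k=3 before rhs at j=6)
  i=4: ✓ (rhs at j=6; lhs holds on [4,5])
  i=5: ✓ (rhs at j=6; lhs holds on [5,5])
Positions where it holds: {4, 5} → 2.

2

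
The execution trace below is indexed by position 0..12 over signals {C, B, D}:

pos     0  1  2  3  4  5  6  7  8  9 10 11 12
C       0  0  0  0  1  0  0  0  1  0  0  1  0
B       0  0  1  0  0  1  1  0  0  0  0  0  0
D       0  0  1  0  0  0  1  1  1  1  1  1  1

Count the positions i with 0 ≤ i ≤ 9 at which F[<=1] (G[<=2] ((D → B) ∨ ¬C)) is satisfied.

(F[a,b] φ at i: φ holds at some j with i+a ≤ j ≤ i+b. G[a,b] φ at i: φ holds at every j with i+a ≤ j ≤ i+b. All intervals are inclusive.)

6

Evaluate at each i in [0,9]:
  i=0: ✓ (witness j=0)
  i=1: ✓ (witness j=1)
  i=2: ✓ (witness j=2)
  i=3: ✓ (witness j=3)
  i=4: ✓ (witness j=4)
  i=5: ✓ (witness j=5)
  i=6: ✗ (none in [6,7])
  i=7: ✗ (none in [7,8])
  i=8: ✗ (none in [8,9])
  i=9: ✗ (none in [9,10])
Positions where it holds: {0, 1, 2, 3, 4, 5} → 6.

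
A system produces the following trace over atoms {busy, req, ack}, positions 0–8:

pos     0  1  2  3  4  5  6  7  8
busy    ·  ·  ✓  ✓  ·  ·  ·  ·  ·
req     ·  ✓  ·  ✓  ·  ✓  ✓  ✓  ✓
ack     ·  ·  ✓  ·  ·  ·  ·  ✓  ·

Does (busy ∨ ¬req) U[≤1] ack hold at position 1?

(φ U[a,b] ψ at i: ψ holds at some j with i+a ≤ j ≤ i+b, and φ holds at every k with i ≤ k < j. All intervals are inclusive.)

Does not hold

Need some j in [1,2] with ack, and (busy ∨ ¬req) at every k in [1,j-1].
  j=1: ack false.
  j=2: ack holds, but (busy ∨ ¬req) fails at k=1 → not this j.
No j in the window works → until fails.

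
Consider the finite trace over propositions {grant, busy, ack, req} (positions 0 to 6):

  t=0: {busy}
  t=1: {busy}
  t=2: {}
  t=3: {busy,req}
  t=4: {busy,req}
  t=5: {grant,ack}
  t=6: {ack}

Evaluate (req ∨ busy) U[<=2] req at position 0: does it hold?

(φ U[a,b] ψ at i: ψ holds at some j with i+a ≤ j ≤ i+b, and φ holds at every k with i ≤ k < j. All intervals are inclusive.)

False

Need some j in [0,2] with req, and (req ∨ busy) at every k in [0,j-1].
  j=0: req false.
  j=1: req false.
  j=2: req false.
No j in the window works → until fails.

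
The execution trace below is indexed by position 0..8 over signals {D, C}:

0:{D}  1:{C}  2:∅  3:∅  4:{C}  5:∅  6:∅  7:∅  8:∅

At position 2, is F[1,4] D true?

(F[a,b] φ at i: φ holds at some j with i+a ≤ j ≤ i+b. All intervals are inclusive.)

Check D at each j in [3,6]:
  j=3: false
  j=4: false
  j=5: false
  j=6: false
No position in the window satisfies it → formula fails.

False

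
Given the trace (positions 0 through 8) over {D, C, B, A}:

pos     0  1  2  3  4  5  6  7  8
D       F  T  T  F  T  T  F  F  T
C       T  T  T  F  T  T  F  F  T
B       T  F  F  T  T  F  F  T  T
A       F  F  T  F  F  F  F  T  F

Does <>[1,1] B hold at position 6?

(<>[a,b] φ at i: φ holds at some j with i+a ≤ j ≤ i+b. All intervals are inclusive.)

Check B at each j in [7,7]:
  j=7: true
Found at j=7 → formula holds.

True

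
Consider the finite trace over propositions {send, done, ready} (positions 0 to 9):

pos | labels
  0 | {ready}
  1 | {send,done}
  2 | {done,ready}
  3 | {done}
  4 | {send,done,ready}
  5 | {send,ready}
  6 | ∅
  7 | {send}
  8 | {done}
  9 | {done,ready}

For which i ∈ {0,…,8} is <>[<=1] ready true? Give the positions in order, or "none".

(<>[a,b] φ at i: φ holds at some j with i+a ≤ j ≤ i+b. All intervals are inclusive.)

0, 1, 2, 3, 4, 5, 8

Evaluate at each i in [0,8]:
  i=0: ✓ (witness j=0)
  i=1: ✓ (witness j=2)
  i=2: ✓ (witness j=2)
  i=3: ✓ (witness j=4)
  i=4: ✓ (witness j=4)
  i=5: ✓ (witness j=5)
  i=6: ✗ (none in [6,7])
  i=7: ✗ (none in [7,8])
  i=8: ✓ (witness j=9)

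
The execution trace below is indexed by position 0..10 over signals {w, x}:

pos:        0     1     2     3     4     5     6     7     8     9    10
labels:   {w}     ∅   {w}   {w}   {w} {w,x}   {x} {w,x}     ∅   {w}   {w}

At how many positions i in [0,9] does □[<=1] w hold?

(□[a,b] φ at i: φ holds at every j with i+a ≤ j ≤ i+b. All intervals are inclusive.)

4

Evaluate at each i in [0,9]:
  i=0: ✗ (fails at j=1)
  i=1: ✗ (fails at j=1)
  i=2: ✓ (all of [2,3])
  i=3: ✓ (all of [3,4])
  i=4: ✓ (all of [4,5])
  i=5: ✗ (fails at j=6)
  i=6: ✗ (fails at j=6)
  i=7: ✗ (fails at j=8)
  i=8: ✗ (fails at j=8)
  i=9: ✓ (all of [9,10])
Positions where it holds: {2, 3, 4, 9} → 4.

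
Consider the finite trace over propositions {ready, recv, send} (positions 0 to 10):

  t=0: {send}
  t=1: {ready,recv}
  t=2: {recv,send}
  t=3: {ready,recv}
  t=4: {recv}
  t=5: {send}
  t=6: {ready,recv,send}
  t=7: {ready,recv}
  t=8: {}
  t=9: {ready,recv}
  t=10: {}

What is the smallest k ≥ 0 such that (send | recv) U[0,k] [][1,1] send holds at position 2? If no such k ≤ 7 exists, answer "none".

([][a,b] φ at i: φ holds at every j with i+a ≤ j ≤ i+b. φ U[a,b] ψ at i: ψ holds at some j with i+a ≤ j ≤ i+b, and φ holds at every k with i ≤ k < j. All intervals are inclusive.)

Need earliest j ≥ 2 with [][1,1] send, and (send | recv) at every k in [2,j-1].
  j=2: rhs fails.
  j=3: rhs fails.
  j=4: rhs holds; lhs holds on [2,3]. k = 2.

2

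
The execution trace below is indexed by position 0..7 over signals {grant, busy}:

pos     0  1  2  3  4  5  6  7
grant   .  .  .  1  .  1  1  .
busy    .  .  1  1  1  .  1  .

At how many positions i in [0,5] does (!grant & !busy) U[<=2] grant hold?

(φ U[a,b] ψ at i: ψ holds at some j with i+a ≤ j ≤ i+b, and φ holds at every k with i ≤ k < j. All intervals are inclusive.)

Evaluate at each i in [0,5]:
  i=0: ✗ (no rhs in [0,2])
  i=1: ✗ (lhs fails at k=2 before rhs at j=3)
  i=2: ✗ (lhs fails at k=2 before rhs at j=3)
  i=3: ✓ (rhs at j=3)
  i=4: ✗ (lhs fails at k=4 before rhs at j=5)
  i=5: ✓ (rhs at j=5)
Positions where it holds: {3, 5} → 2.

2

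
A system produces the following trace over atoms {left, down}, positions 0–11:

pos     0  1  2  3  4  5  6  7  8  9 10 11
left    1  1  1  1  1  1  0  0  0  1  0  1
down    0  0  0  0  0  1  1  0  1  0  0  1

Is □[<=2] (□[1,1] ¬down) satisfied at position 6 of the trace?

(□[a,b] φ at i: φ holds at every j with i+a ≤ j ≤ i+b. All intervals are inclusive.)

Check □[1,1] ¬down at every j in [6,8]:
  j=6: holds on [7,7]
  j=7: fails at 8
  j=8: holds on [9,9]
Fails at j=7 → formula fails.

False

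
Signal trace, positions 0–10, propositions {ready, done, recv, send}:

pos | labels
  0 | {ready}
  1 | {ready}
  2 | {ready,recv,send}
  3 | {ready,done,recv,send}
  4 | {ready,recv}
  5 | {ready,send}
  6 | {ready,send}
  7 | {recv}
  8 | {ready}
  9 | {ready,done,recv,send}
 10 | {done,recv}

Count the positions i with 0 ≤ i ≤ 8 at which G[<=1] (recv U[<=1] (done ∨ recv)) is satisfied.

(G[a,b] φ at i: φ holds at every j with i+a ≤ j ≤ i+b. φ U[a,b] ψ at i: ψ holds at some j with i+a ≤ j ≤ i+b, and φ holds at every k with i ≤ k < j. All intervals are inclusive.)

Evaluate at each i in [0,8]:
  i=0: ✗ (fails at j=0)
  i=1: ✗ (fails at j=1)
  i=2: ✓ (all of [2,3])
  i=3: ✓ (all of [3,4])
  i=4: ✗ (fails at j=5)
  i=5: ✗ (fails at j=5)
  i=6: ✗ (fails at j=6)
  i=7: ✗ (fails at j=8)
  i=8: ✗ (fails at j=8)
Positions where it holds: {2, 3} → 2.

2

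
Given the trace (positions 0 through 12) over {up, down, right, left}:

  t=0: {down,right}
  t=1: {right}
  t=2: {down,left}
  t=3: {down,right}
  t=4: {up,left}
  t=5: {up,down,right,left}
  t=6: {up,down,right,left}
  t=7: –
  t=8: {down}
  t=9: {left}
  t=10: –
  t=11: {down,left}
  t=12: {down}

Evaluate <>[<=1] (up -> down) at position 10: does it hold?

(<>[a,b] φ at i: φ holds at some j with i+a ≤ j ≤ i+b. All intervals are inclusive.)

Check (up -> down) at each j in [10,11]:
  j=10: true
  j=11: true
Found at j=10 → formula holds.

True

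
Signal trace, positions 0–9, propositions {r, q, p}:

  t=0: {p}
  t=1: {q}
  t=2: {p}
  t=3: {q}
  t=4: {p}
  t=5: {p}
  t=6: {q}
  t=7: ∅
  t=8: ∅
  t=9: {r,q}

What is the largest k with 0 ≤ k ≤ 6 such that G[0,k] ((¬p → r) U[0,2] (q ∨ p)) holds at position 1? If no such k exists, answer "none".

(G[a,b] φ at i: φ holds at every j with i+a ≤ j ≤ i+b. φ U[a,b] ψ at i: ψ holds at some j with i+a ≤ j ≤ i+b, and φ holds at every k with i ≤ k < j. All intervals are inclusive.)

5

((¬p → r) U[0,2] (q ∨ p)) must hold from j=1 onward; find where it first fails.
  j=1: holds
  j=2: holds
  j=3: holds
  j=4: holds
  j=5: holds
  j=6: holds
  j=7: fails
Holds on [1,6], so largest k = 5.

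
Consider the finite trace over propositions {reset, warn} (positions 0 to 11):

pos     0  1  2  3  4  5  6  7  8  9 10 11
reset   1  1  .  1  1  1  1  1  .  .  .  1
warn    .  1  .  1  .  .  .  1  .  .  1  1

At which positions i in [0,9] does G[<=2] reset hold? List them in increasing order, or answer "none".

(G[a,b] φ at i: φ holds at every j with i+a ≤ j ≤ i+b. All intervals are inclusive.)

3, 4, 5

Evaluate at each i in [0,9]:
  i=0: ✗ (fails at j=2)
  i=1: ✗ (fails at j=2)
  i=2: ✗ (fails at j=2)
  i=3: ✓ (all of [3,5])
  i=4: ✓ (all of [4,6])
  i=5: ✓ (all of [5,7])
  i=6: ✗ (fails at j=8)
  i=7: ✗ (fails at j=8)
  i=8: ✗ (fails at j=8)
  i=9: ✗ (fails at j=9)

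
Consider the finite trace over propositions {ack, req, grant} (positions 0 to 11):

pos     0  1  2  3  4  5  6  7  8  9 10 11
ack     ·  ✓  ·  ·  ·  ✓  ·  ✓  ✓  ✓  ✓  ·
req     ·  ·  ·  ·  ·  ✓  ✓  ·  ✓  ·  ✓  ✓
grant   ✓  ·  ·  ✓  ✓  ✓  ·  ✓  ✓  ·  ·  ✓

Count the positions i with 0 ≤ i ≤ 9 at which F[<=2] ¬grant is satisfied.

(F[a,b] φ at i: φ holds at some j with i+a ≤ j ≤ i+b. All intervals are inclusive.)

Evaluate at each i in [0,9]:
  i=0: ✓ (witness j=1)
  i=1: ✓ (witness j=1)
  i=2: ✓ (witness j=2)
  i=3: ✗ (none in [3,5])
  i=4: ✓ (witness j=6)
  i=5: ✓ (witness j=6)
  i=6: ✓ (witness j=6)
  i=7: ✓ (witness j=9)
  i=8: ✓ (witness j=9)
  i=9: ✓ (witness j=9)
Positions where it holds: {0, 1, 2, 4, 5, 6, 7, 8, 9} → 9.

9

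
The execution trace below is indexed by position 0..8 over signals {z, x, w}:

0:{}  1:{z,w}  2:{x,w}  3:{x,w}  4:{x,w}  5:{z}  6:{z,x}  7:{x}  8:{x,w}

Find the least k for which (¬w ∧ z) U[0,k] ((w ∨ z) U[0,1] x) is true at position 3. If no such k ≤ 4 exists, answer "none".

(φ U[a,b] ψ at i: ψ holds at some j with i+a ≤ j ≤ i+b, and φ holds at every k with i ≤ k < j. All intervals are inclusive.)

0

Need earliest j ≥ 3 with ((w ∨ z) U[0,1] x), and (¬w ∧ z) at every k in [3,j-1].
  j=3: rhs holds (empty prefix). k = 0.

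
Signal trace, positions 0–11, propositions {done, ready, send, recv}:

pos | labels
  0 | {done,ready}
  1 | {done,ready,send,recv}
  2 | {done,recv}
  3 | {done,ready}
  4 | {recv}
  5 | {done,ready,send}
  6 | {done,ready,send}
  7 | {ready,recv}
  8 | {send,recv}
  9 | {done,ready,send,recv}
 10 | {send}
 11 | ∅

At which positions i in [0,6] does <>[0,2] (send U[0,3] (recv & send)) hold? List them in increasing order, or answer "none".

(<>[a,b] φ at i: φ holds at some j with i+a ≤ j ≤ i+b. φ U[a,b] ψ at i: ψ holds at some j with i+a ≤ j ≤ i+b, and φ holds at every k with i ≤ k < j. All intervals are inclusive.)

Evaluate at each i in [0,6]:
  i=0: ✓ (witness j=1)
  i=1: ✓ (witness j=1)
  i=2: ✗ (none in [2,4])
  i=3: ✗ (none in [3,5])
  i=4: ✗ (none in [4,6])
  i=5: ✗ (none in [5,7])
  i=6: ✓ (witness j=8)

0, 1, 6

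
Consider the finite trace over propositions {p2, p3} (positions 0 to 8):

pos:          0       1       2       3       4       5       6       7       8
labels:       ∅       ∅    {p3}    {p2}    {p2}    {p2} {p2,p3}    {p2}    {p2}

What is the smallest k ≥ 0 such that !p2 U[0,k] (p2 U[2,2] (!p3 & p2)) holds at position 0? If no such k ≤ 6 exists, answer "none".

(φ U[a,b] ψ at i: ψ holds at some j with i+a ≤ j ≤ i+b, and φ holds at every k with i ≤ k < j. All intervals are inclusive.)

Need earliest j ≥ 0 with (p2 U[2,2] (!p3 & p2)), and !p2 at every k in [0,j-1].
  j=0: rhs fails.
  j=1: rhs fails.
  j=2: rhs fails.
  j=3: rhs holds; lhs holds on [0,2]. k = 3.

3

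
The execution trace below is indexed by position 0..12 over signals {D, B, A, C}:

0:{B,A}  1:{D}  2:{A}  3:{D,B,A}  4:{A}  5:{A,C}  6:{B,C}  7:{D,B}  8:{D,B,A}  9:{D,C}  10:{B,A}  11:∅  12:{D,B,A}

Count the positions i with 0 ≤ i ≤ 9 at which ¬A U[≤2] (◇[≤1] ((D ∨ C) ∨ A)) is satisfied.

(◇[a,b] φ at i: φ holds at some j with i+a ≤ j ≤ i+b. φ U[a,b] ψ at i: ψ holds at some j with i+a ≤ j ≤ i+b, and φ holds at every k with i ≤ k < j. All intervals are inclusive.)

Evaluate at each i in [0,9]:
  i=0: ✓ (rhs at j=0)
  i=1: ✓ (rhs at j=1)
  i=2: ✓ (rhs at j=2)
  i=3: ✓ (rhs at j=3)
  i=4: ✓ (rhs at j=4)
  i=5: ✓ (rhs at j=5)
  i=6: ✓ (rhs at j=6)
  i=7: ✓ (rhs at j=7)
  i=8: ✓ (rhs at j=8)
  i=9: ✓ (rhs at j=9)
Positions where it holds: {0, 1, 2, 3, 4, 5, 6, 7, 8, 9} → 10.

10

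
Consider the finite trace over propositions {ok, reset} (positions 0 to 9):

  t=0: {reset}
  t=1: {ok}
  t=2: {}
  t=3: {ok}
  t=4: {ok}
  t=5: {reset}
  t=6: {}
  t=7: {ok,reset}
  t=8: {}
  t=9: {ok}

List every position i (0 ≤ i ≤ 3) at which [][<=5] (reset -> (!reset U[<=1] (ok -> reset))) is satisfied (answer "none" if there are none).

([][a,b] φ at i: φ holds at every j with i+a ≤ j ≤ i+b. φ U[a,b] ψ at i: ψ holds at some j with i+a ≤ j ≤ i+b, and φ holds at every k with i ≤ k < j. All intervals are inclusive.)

0, 1, 2, 3

Evaluate at each i in [0,3]:
  i=0: ✓ (all of [0,5])
  i=1: ✓ (all of [1,6])
  i=2: ✓ (all of [2,7])
  i=3: ✓ (all of [3,8])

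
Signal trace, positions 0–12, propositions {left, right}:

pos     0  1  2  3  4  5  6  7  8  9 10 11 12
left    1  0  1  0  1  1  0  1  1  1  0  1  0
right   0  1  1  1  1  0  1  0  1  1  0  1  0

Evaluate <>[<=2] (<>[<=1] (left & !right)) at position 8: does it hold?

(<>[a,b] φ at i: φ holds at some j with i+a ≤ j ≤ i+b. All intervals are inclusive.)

Does not hold

Check <>[<=1] (left & !right) at each j in [8,10]:
  j=8: fails (none in [8,9])
  j=9: fails (none in [9,10])
  j=10: fails (none in [10,11])
No position in the window satisfies it → formula fails.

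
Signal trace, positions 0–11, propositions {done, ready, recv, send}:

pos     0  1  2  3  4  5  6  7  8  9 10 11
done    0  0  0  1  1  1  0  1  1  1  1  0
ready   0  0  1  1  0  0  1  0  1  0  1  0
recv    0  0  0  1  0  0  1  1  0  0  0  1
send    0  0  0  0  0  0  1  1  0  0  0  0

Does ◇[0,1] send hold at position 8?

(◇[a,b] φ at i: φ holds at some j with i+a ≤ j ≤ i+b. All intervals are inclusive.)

Check send at each j in [8,9]:
  j=8: false
  j=9: false
No position in the window satisfies it → formula fails.

No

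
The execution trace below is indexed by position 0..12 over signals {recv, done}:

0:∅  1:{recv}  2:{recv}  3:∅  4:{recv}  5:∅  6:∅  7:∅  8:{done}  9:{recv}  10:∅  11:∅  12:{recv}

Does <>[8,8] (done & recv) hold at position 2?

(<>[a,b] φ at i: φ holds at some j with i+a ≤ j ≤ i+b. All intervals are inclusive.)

False

Check (done & recv) at each j in [10,10]:
  j=10: false
No position in the window satisfies it → formula fails.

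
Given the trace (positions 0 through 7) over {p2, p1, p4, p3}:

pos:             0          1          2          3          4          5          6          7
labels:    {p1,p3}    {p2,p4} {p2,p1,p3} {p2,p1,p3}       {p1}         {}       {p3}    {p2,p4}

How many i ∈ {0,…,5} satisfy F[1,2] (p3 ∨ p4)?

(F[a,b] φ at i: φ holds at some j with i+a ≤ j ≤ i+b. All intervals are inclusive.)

Evaluate at each i in [0,5]:
  i=0: ✓ (witness j=1)
  i=1: ✓ (witness j=2)
  i=2: ✓ (witness j=3)
  i=3: ✗ (none in [4,5])
  i=4: ✓ (witness j=6)
  i=5: ✓ (witness j=6)
Positions where it holds: {0, 1, 2, 4, 5} → 5.

5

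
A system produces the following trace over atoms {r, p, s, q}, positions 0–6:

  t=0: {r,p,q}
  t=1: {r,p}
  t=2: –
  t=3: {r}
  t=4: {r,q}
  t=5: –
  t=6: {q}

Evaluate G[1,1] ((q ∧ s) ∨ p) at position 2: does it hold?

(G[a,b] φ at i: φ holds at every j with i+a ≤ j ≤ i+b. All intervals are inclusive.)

Does not hold

Check ((q ∧ s) ∨ p) at every j in [3,3]:
  j=3: false
Fails at j=3 → formula fails.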